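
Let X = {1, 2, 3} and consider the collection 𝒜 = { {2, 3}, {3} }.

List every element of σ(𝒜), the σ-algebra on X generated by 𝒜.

σ(𝒜) = { {}, {1}, {2}, {3}, {1, 2}, {1, 3}, {2, 3}, X }

Working:
Seed the family with 𝒜 together with ∅ and X: { {}, {3}, {2, 3}, X }.
Pass 1: 2 new —
  {1}  = X∖{2, 3}
  {1, 2}  = X∖{3}
  |family| = 6
Pass 2 adds 1:
  {1, 3}  = {3} ∪ {1}
  |family| = 7
Pass 3. New:
  {2}  = X∖{1, 3}
  |family| = 8
Pass 4: no new sets; the family is a σ-algebra.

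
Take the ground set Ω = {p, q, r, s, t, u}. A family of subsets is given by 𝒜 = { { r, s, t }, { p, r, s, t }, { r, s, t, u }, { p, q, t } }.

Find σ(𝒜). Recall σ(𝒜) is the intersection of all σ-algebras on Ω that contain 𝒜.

σ(𝒜) (32 sets): { ∅, { p }, { q }, { t }, { u }, { p, q }, { p, t }, { p, u }, { q, t }, { q, u }, { r, s }, { t, u }, { p, q, t }, { p, q, u }, { p, r, s }, { p, t, u }, { q, r, s }, { q, t, u }, { r, s, t }, { r, s, u }, { p, q, r, s }, { p, q, t, u }, { p, r, s, t }, { p, r, s, u }, { q, r, s, t }, { q, r, s, u }, { r, s, t, u }, { p, q, r, s, t }, { p, q, r, s, u }, { p, r, s, t, u }, { q, r, s, t, u }, Ω }

Trace:
Start: 𝒜 ∪ {∅, Ω} = { ∅, { p, q, t }, { r, s, t }, { p, r, s, t }, { r, s, t, u }, Ω }.
Round 1: +6 →
  { p, q }  = Ω∖{ r, s, t, u }
  { q, u }  = Ω∖{ p, r, s, t }
  { p, q, u }  = Ω∖{ r, s, t }
  { r, s, u }  = Ω∖{ p, q, t }
  { p, q, r, s, t }  = { p, q, t } ∪ { r, s, t }
  { p, r, s, t, u }  = { p, r, s, t } ∪ { r, s, t, u }
  |family| = 12
Round 2: 6 new —
  { q }  = Ω∖{ p, r, s, t, u }
  { u }  = Ω∖{ p, q, r, s, t }
  { p, q, t, u }  = { q, u } ∪ { p, q, t }
  { q, r, s, u }  = { q, u } ∪ { r, s, u }
  { p, q, r, s, u }  = { p, q } ∪ { r, s, u }
  { q, r, s, t, u }  = { r, s, t } ∪ { q, u }
  |family| = 18
Round 3: 5 new —
  { p }  = Ω∖{ q, r, s, t, u }
  { t }  = Ω∖{ p, q, r, s, u }
  { p, t }  = Ω∖{ q, r, s, u }
  { r, s }  = Ω∖{ p, q, t, u }
  { q, r, s, t }  = { r, s, t } ∪ { q }
  |family| = 23
Round 4: +9 →
  { p, u }  = Ω∖{ q, r, s, t }
  { q, t }  = { q } ∪ { t }
  { t, u }  = { u } ∪ { t }
  { p, r, s }  = { r, s } ∪ { p }
  { p, t, u }  = { u } ∪ { p, t }
  { q, r, s }  = { r, s } ∪ { q }
  { q, t, u }  = { q, u } ∪ { t }
  { p, q, r, s }  = { r, s } ∪ { p, q }
  { p, r, s, u }  = { r, s, u } ∪ { p }
  |family| = 32
After Round 5 the family is unchanged; done.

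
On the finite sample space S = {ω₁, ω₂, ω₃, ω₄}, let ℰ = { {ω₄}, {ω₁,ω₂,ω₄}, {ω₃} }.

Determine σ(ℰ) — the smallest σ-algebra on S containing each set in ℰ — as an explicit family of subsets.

Answer: σ(ℰ) = { ∅, {ω₃}, {ω₄}, {ω₁,ω₂}, {ω₃,ω₄}, {ω₁,ω₂,ω₃}, {ω₁,ω₂,ω₄}, S }

Derivation:
Initial family (5 sets): { ∅, {ω₃}, {ω₄}, {ω₁,ω₂,ω₄}, S }.
Step 1 adds 2:
  {ω₃,ω₄}  = {ω₃} ∪ {ω₄}
  {ω₁,ω₂,ω₃}  = complement {ω₄}
  |family| = 7
Step 2 adds 1:
  {ω₁,ω₂}  = complement {ω₃,ω₄}
  |family| = 8
Step 3: already closed under ᶜ and ∪.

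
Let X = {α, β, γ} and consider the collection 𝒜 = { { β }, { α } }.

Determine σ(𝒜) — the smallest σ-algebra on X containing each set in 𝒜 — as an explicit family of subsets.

Begin from { ∅, { α }, { β }, X } (that is, 𝒜 plus ∅ and X).
Pass 1: 3 new —
  { α, β }  = { β } ∪ { α }
  { α, γ }  = { β }ᶜ
  { β, γ }  = { α }ᶜ
Pass 2. New:
  { γ }  = { α, β }ᶜ
Pass 3: no new sets; the family is a σ-algebra.

Therefore σ(𝒜) = { ∅, { α }, { β }, { γ }, { α, β }, { α, γ }, { β, γ }, X } (|σ(𝒜)| = 8).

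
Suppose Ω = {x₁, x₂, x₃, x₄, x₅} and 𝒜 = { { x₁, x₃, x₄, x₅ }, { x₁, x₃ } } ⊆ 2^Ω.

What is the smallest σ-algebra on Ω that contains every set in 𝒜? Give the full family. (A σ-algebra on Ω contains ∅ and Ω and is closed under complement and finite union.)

Initial family (4 sets): { {}, { x₁, x₃ }, { x₁, x₃, x₄, x₅ }, Ω }.
Pass 1 (2 new):
  { x₂ }  = { x₁, x₃, x₄, x₅ }ᶜ
  { x₂, x₄, x₅ }  = { x₁, x₃ }ᶜ
  [6 total]
Pass 2 (1 new):
  { x₁, x₂, x₃ }  = { x₁, x₃ } ∪ { x₂ }
  [7 total]
Pass 3 (1 new):
  { x₄, x₅ }  = { x₁, x₂, x₃ }ᶜ
  [8 total]
Pass 4: stable.

σ(𝒜) = { {}, { x₂ }, { x₁, x₃ }, { x₄, x₅ }, { x₁, x₂, x₃ }, { x₂, x₄, x₅ }, { x₁, x₃, x₄, x₅ }, Ω }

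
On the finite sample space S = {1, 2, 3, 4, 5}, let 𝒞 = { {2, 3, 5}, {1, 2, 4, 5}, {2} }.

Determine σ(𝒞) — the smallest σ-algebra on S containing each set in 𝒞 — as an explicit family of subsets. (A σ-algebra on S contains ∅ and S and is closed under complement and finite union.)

Begin from { ∅, {2}, {2, 3, 5}, {1, 2, 4, 5}, S } (that is, 𝒞 plus ∅ and S).
Pass 1 adds 3:
  {3}  = ᶜ of {1, 2, 4, 5}
  {1, 4}  = ᶜ of {2, 3, 5}
  {1, 3, 4, 5}  = ᶜ of {2}
  [8 total]
Pass 2: +3 →
  {2, 3}  = {3} ∪ {2}
  {1, 2, 4}  = {2} ∪ {1, 4}
  {1, 3, 4}  = {3} ∪ {1, 4}
  [11 total]
Pass 3. New:
  {2, 5}  = ᶜ of {1, 3, 4}
  {3, 5}  = ᶜ of {1, 2, 4}
  {1, 4, 5}  = ᶜ of {2, 3}
  {1, 2, 3, 4}  = {3} ∪ {1, 2, 4}
  [15 total]
Pass 4 adds 1:
  {5}  = ᶜ of {1, 2, 3, 4}
  [16 total]
Pass 5 adds nothing — fixpoint reached.

Hence σ(𝒞) has 16 members: { ∅, {2}, {3}, {5}, {1, 4}, {2, 3}, {2, 5}, {3, 5}, {1, 2, 4}, {1, 3, 4}, {1, 4, 5}, {2, 3, 5}, {1, 2, 3, 4}, {1, 2, 4, 5}, {1, 3, 4, 5}, S }.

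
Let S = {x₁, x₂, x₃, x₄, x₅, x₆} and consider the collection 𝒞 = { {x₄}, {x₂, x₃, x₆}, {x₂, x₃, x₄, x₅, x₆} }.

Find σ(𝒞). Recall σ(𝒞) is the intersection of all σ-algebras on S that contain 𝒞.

σ(𝒞) = { {}, {x₁}, {x₄}, {x₅}, {x₁, x₄}, {x₁, x₅}, {x₄, x₅}, {x₁, x₄, x₅}, {x₂, x₃, x₆}, {x₁, x₂, x₃, x₆}, {x₂, x₃, x₄, x₆}, {x₂, x₃, x₅, x₆}, {x₁, x₂, x₃, x₄, x₆}, {x₁, x₂, x₃, x₅, x₆}, {x₂, x₃, x₄, x₅, x₆}, S }

Check:
Begin from { {}, {x₄}, {x₂, x₃, x₆}, {x₂, x₃, x₄, x₅, x₆}, S } (that is, 𝒞 plus ∅ and S).
Step 1. New:
  {x₁}  = {x₂, x₃, x₄, x₅, x₆}ᶜ
  {x₁, x₄, x₅}  = {x₂, x₃, x₆}ᶜ
  {x₂, x₃, x₄, x₆}  = {x₄} ∪ {x₂, x₃, x₆}
  {x₁, x₂, x₃, x₅, x₆}  = {x₄}ᶜ
  |family| = 9
Step 2. New:
  {x₁, x₄}  = {x₁} ∪ {x₄}
  {x₁, x₅}  = {x₂, x₃, x₄, x₆}ᶜ
  {x₁, x₂, x₃, x₆}  = {x₁} ∪ {x₂, x₃, x₆}
  {x₁, x₂, x₃, x₄, x₆}  = {x₁} ∪ {x₂, x₃, x₄, x₆}
  |family| = 13
Step 3. New:
  {x₅}  = {x₁, x₂, x₃, x₄, x₆}ᶜ
  {x₄, x₅}  = {x₁, x₂, x₃, x₆}ᶜ
  {x₂, x₃, x₅, x₆}  = {x₁, x₄}ᶜ
  |family| = 16
Step 4: closed — nothing new.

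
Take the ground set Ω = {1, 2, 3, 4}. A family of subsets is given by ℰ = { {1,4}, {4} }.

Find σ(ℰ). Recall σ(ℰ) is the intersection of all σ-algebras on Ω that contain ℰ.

|σ(ℰ)| = 8.  σ(ℰ) = { ∅, {1}, {4}, {1,4}, {2,3}, {1,2,3}, {2,3,4}, Ω }

Working:
Initial family (4 sets): { ∅, {4}, {1,4}, Ω }.
Iteration 1. New:
  {2,3}  = Ω∖{1,4}
  {1,2,3}  = Ω∖{4}
  (now 6)
Iteration 2 (1 new):
  {2,3,4}  = {2,3} ∪ {4}
  (now 7)
Iteration 3: 1 new —
  {1}  = Ω∖{2,3,4}
  (now 8)
Iteration 4: already closed under ᶜ and ∪.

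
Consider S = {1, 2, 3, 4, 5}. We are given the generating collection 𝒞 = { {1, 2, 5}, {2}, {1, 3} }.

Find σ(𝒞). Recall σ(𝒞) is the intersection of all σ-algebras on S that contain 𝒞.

|σ(𝒞)| = 32.  σ(𝒞) = { {}, {1}, {2}, {3}, {4}, {5}, {1, 2}, {1, 3}, {1, 4}, {1, 5}, {2, 3}, {2, 4}, {2, 5}, {3, 4}, {3, 5}, {4, 5}, {1, 2, 3}, {1, 2, 4}, {1, 2, 5}, {1, 3, 4}, {1, 3, 5}, {1, 4, 5}, {2, 3, 4}, {2, 3, 5}, {2, 4, 5}, {3, 4, 5}, {1, 2, 3, 4}, {1, 2, 3, 5}, {1, 2, 4, 5}, {1, 3, 4, 5}, {2, 3, 4, 5}, S }

Derivation:
Start: 𝒞 ∪ {∅, S} = { {}, {2}, {1, 3}, {1, 2, 5}, S }.
Step 1: 5 new —
  {3, 4}  = {1, 2, 5}ᶜ
  {1, 2, 3}  = {1, 3} ∪ {2}
  {2, 4, 5}  = {1, 3}ᶜ
  {1, 2, 3, 5}  = {1, 2, 5} ∪ {1, 3}
  {1, 3, 4, 5}  = {2}ᶜ
  (now 10)
Step 2. New:
  {4}  = {1, 2, 3, 5}ᶜ
  {4, 5}  = {1, 2, 3}ᶜ
  {1, 3, 4}  = {3, 4} ∪ {1, 3}
  {2, 3, 4}  = {3, 4} ∪ {2}
  {1, 2, 3, 4}  = {3, 4} ∪ {1, 2, 3}
  {1, 2, 4, 5}  = {1, 2, 5} ∪ {2, 4, 5}
  {2, 3, 4, 5}  = {3, 4} ∪ {2, 4, 5}
  (now 17)
Step 3: +7 →
  {1}  = {2, 3, 4, 5}ᶜ
  {3}  = {1, 2, 4, 5}ᶜ
  {5}  = {1, 2, 3, 4}ᶜ
  {1, 5}  = {2, 3, 4}ᶜ
  {2, 4}  = {4} ∪ {2}
  {2, 5}  = {1, 3, 4}ᶜ
  {3, 4, 5}  = {4, 5} ∪ {3, 4}
  (now 24)
Step 4 adds 8:
  {1, 2}  = {3, 4, 5}ᶜ
  {1, 4}  = {4} ∪ {1}
  {2, 3}  = {2} ∪ {3}
  {3, 5}  = {5} ∪ {3}
  {1, 2, 4}  = {2, 4} ∪ {1}
  {1, 3, 5}  = {2, 4}ᶜ
  {1, 4, 5}  = {4, 5} ∪ {1, 5}
  {2, 3, 5}  = {2, 5} ∪ {3}
  (now 32)
After Step 5 the family is unchanged; done.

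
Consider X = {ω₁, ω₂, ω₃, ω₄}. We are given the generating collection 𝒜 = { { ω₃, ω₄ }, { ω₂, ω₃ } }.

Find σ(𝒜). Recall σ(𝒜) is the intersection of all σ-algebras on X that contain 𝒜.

Take S₀ = 𝒜 ∪ {∅, X} = { {}, { ω₂, ω₃ }, { ω₃, ω₄ }, X }.
Round 1: +3 →
  { ω₁, ω₂ }  = { ω₃, ω₄ }ᶜ
  { ω₁, ω₄ }  = { ω₂, ω₃ }ᶜ
  { ω₂, ω₃, ω₄ }  = { ω₃, ω₄ } ∪ { ω₂, ω₃ }
  [7 total]
Round 2 adds 4:
  { ω₁ }  = { ω₂, ω₃, ω₄ }ᶜ
  { ω₁, ω₂, ω₃ }  = { ω₂, ω₃ } ∪ { ω₁, ω₂ }
  { ω₁, ω₂, ω₄ }  = { ω₁, ω₄ } ∪ { ω₁, ω₂ }
  { ω₁, ω₃, ω₄ }  = { ω₃, ω₄ } ∪ { ω₁, ω₄ }
  [11 total]
Round 3. New:
  { ω₂ }  = { ω₁, ω₃, ω₄ }ᶜ
  { ω₃ }  = { ω₁, ω₂, ω₄ }ᶜ
  { ω₄ }  = { ω₁, ω₂, ω₃ }ᶜ
  [14 total]
Round 4 (2 new):
  { ω₁, ω₃ }  = { ω₃ } ∪ { ω₁ }
  { ω₂, ω₄ }  = { ω₄ } ∪ { ω₂ }
  [16 total]
Round 5: closed — nothing new.

|σ(𝒜)| = 16.  σ(𝒜) = { {}, { ω₁ }, { ω₂ }, { ω₃ }, { ω₄ }, { ω₁, ω₂ }, { ω₁, ω₃ }, { ω₁, ω₄ }, { ω₂, ω₃ }, { ω₂, ω₄ }, { ω₃, ω₄ }, { ω₁, ω₂, ω₃ }, { ω₁, ω₂, ω₄ }, { ω₁, ω₃, ω₄ }, { ω₂, ω₃, ω₄ }, X }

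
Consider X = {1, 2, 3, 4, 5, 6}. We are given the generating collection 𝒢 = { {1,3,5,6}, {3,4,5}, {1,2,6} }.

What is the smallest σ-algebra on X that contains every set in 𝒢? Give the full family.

σ(𝒢) (16 sets): { {}, {2}, {4}, {1,6}, {2,4}, {3,5}, {1,2,6}, {1,4,6}, {2,3,5}, {3,4,5}, {1,2,4,6}, {1,3,5,6}, {2,3,4,5}, {1,2,3,5,6}, {1,3,4,5,6}, X }

Check:
Start: 𝒢 ∪ {∅, X} = { {}, {1,2,6}, {3,4,5}, {1,3,5,6}, X }.
Pass 1: 3 new —
  {2,4}  = X∖{1,3,5,6}
  {1,2,3,5,6}  = {1,3,5,6} ∪ {1,2,6}
  {1,3,4,5,6}  = {1,3,5,6} ∪ {3,4,5}
  (now 8)
Pass 2: +4 →
  {2}  = X∖{1,3,4,5,6}
  {4}  = X∖{1,2,3,5,6}
  {1,2,4,6}  = {1,2,6} ∪ {2,4}
  {2,3,4,5}  = {3,4,5} ∪ {2,4}
  (now 12)
Pass 3: 2 new —
  {1,6}  = X∖{2,3,4,5}
  {3,5}  = X∖{1,2,4,6}
  (now 14)
Pass 4 (2 new):
  {1,4,6}  = {1,6} ∪ {4}
  {2,3,5}  = {3,5} ∪ {2}
  (now 16)
Pass 5: already closed under ᶜ and ∪.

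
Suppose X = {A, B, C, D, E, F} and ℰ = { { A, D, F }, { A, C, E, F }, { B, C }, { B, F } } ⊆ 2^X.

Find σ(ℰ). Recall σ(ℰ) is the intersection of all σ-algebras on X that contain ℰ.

|σ(ℰ)| = 64.  σ(ℰ) = { {  }, { A }, { B }, { C }, { D }, { E }, { F }, { A, B }, { A, C }, { A, D }, { A, E }, { A, F }, { B, C }, { B, D }, { B, E }, { B, F }, { C, D }, { C, E }, { C, F }, { D, E }, { D, F }, { E, F }, { A, B, C }, { A, B, D }, { A, B, E }, { A, B, F }, { A, C, D }, { A, C, E }, { A, C, F }, { A, D, E }, { A, D, F }, { A, E, F }, { B, C, D }, { B, C, E }, { B, C, F }, { B, D, E }, { B, D, F }, { B, E, F }, { C, D, E }, { C, D, F }, { C, E, F }, { D, E, F }, { A, B, C, D }, { A, B, C, E }, { A, B, C, F }, { A, B, D, E }, { A, B, D, F }, { A, B, E, F }, { A, C, D, E }, { A, C, D, F }, { A, C, E, F }, { A, D, E, F }, { B, C, D, E }, { B, C, D, F }, { B, C, E, F }, { B, D, E, F }, { C, D, E, F }, { A, B, C, D, E }, { A, B, C, D, F }, { A, B, C, E, F }, { A, B, D, E, F }, { A, C, D, E, F }, { B, C, D, E, F }, X }

Derivation:
Initial family (6 sets): { {  }, { B, C }, { B, F }, { A, D, F }, { A, C, E, F }, X }.
Round 1: +9 →
  { B, D }  = complement { A, C, E, F }
  { B, C, E }  = complement { A, D, F }
  { B, C, F }  = { B, C } ∪ { B, F }
  { A, B, D, F }  = { B, F } ∪ { A, D, F }
  { A, C, D, E }  = complement { B, F }
  { A, D, E, F }  = complement { B, C }
  { A, B, C, D, F }  = { B, C } ∪ { A, D, F }
  { A, B, C, E, F }  = { A, C, E, F } ∪ { B, C }
  { A, C, D, E, F }  = { A, C, E, F } ∪ { A, D, F }
  (now 15)
Round 2. New:
  { B }  = complement { A, C, D, E, F }
  { D }  = complement { A, B, C, E, F }
  { E }  = complement { A, B, C, D, F }
  { C, E }  = complement { A, B, D, F }
  { A, D, E }  = complement { B, C, F }
  { B, C, D }  = { B, C } ∪ { B, D }
  { B, D, F }  = { B, F } ∪ { B, D }
  { B, C, D, E }  = { B, C, E } ∪ { B, D }
  { B, C, D, F }  = { B, C, F } ∪ { B, D }
  { B, C, E, F }  = { B, C, F } ∪ { B, C, E }
  { A, B, C, D, E }  = { B, C, E } ∪ { A, C, D, E }
  { A, B, D, E, F }  = { A, B, D, F } ∪ { A, D, E, F }
  (now 27)
Round 3 adds 15:
  { C }  = complement { A, B, D, E, F }
  { F }  = complement { A, B, C, D, E }
  { A, D }  = complement { B, C, E, F }
  { A, E }  = complement { B, C, D, F }
  { A, F }  = complement { B, C, D, E }
  { B, E }  = { B } ∪ { E }
  { D, E }  = { E } ∪ { D }
  { A, C, E }  = complement { B, D, F }
  { A, E, F }  = complement { B, C, D }
  { B, D, E }  = { B, D } ∪ { E }
  { B, E, F }  = { B, F } ∪ { E }
  { C, D, E }  = { C, E } ∪ { D }
  { A, B, D, E }  = { B } ∪ { A, D, E }
  { B, D, E, F }  = { B, D, F } ∪ { E }
  { B, C, D, E, F }  = { B, D, F } ∪ { C, E }
  (now 42)
Round 4. New:
  { A }  = complement { B, C, D, E, F }
  { A, C }  = complement { B, D, E, F }
  { C, D }  = { C } ∪ { D }
  { C, F }  = complement { A, B, D, E }
  { D, F }  = { D } ∪ { F }
  { E, F }  = { F } ∪ { E }
  { A, B, D }  = { B } ∪ { A, D }
  { A, B, E }  = { B } ∪ { A, E }
  { A, B, F }  = complement { C, D, E }
  { A, C, D }  = complement { B, E, F }
  { A, C, F }  = complement { B, D, E }
  { C, E, F }  = { C, E } ∪ { F }
  { D, E, F }  = { D, E } ∪ { F }
  { A, B, C, D }  = { B, C } ∪ { A, D }
  { A, B, C, E }  = { B } ∪ { A, C, E }
  { A, B, C, F }  = complement { D, E }
  { A, B, E, F }  = { A, F } ∪ { B, E }
  { A, C, D, F }  = complement { B, E }
  { C, D, E, F }  = { C, D, E } ∪ { F }
  (now 61)
Round 5: +3 →
  { A, B }  = complement { C, D, E, F }
  { A, B, C }  = complement { D, E, F }
  { C, D, F }  = complement { A, B, E }
  (now 64)
Round 6: stable.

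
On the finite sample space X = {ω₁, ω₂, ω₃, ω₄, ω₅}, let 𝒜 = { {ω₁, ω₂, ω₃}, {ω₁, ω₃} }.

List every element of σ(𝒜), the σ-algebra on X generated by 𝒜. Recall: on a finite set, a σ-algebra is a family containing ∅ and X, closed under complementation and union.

Initial family (4 sets): { {}, {ω₁, ω₃}, {ω₁, ω₂, ω₃}, X }.
Pass 1 adds 2:
  {ω₄, ω₅}  = complement {ω₁, ω₂, ω₃}
  {ω₂, ω₄, ω₅}  = complement {ω₁, ω₃}
  [6 total]
Pass 2. New:
  {ω₁, ω₃, ω₄, ω₅}  = {ω₄, ω₅} ∪ {ω₁, ω₃}
  [7 total]
Pass 3: +1 →
  {ω₂}  = complement {ω₁, ω₃, ω₄, ω₅}
  [8 total]
After Pass 4 the family is unchanged; done.

|σ(𝒜)| = 8.  σ(𝒜) = { {}, {ω₂}, {ω₁, ω₃}, {ω₄, ω₅}, {ω₁, ω₂, ω₃}, {ω₂, ω₄, ω₅}, {ω₁, ω₃, ω₄, ω₅}, X }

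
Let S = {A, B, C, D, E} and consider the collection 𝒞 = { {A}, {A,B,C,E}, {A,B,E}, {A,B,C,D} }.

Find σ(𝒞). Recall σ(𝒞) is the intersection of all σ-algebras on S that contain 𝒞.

Initial family (6 sets): { ∅, {A}, {A,B,E}, {A,B,C,D}, {A,B,C,E}, S }.
Round 1. New:
  {D}  = S∖{A,B,C,E}
  {E}  = S∖{A,B,C,D}
  {C,D}  = S∖{A,B,E}
  {B,C,D,E}  = S∖{A}
  — 10 sets.
Round 2. New:
  {A,D}  = {D} ∪ {A}
  {A,E}  = {E} ∪ {A}
  {D,E}  = {E} ∪ {D}
  {A,C,D}  = {C,D} ∪ {A}
  {C,D,E}  = {C,D} ∪ {E}
  {A,B,D,E}  = {A,B,E} ∪ {D}
  — 16 sets.
Round 3 (8 new):
  {C}  = S∖{A,B,D,E}
  {A,B}  = S∖{C,D,E}
  {B,E}  = S∖{A,C,D}
  {A,B,C}  = S∖{D,E}
  {A,D,E}  = {D,E} ∪ {A,D}
  {B,C,D}  = S∖{A,E}
  {B,C,E}  = S∖{A,D}
  {A,C,D,E}  = {D,E} ∪ {A,C,D}
  — 24 sets.
Round 4: 7 new —
  {B}  = S∖{A,C,D,E}
  {A,C}  = {C} ∪ {A}
  {B,C}  = S∖{A,D,E}
  {C,E}  = {E} ∪ {C}
  {A,B,D}  = {A,B} ∪ {A,D}
  {A,C,E}  = {C} ∪ {A,E}
  {B,D,E}  = {B,E} ∪ {D,E}
  — 31 sets.
Round 5: +1 →
  {B,D}  = S∖{A,C,E}
  — 32 sets.
Round 6: closed — nothing new.

σ(𝒞) = { ∅, {A}, {B}, {C}, {D}, {E}, {A,B}, {A,C}, {A,D}, {A,E}, {B,C}, {B,D}, {B,E}, {C,D}, {C,E}, {D,E}, {A,B,C}, {A,B,D}, {A,B,E}, {A,C,D}, {A,C,E}, {A,D,E}, {B,C,D}, {B,C,E}, {B,D,E}, {C,D,E}, {A,B,C,D}, {A,B,C,E}, {A,B,D,E}, {A,C,D,E}, {B,C,D,E}, S }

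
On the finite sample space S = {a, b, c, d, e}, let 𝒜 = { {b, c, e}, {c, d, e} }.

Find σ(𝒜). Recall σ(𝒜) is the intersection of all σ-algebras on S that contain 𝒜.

Begin from { ∅, {b, c, e}, {c, d, e}, S } (that is, 𝒜 plus ∅ and S).
Round 1 adds 3:
  {a, b}  = S∖{c, d, e}
  {a, d}  = S∖{b, c, e}
  {b, c, d, e}  = {c, d, e} ∪ {b, c, e}
  |family| = 7
Round 2 (4 new):
  {a}  = S∖{b, c, d, e}
  {a, b, d}  = {a, d} ∪ {a, b}
  {a, b, c, e}  = {b, c, e} ∪ {a, b}
  {a, c, d, e}  = {c, d, e} ∪ {a, d}
  |family| = 11
Round 3: +3 →
  {b}  = S∖{a, c, d, e}
  {d}  = S∖{a, b, c, e}
  {c, e}  = S∖{a, b, d}
  |family| = 14
Round 4: 2 new —
  {b, d}  = {d} ∪ {b}
  {a, c, e}  = {c, e} ∪ {a}
  |family| = 16
Round 5: closed — nothing new.

|σ(𝒜)| = 16.  σ(𝒜) = { ∅, {a}, {b}, {d}, {a, b}, {a, d}, {b, d}, {c, e}, {a, b, d}, {a, c, e}, {b, c, e}, {c, d, e}, {a, b, c, e}, {a, c, d, e}, {b, c, d, e}, S }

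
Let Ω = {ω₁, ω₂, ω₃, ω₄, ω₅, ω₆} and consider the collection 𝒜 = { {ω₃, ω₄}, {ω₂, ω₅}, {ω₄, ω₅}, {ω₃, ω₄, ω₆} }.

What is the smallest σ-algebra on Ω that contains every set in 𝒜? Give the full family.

Initial family (6 sets): { ∅, {ω₂, ω₅}, {ω₃, ω₄}, {ω₄, ω₅}, {ω₃, ω₄, ω₆}, Ω }.
Round 1. New:
  {ω₁, ω₂, ω₅}  = ᶜ of {ω₃, ω₄, ω₆}
  {ω₂, ω₄, ω₅}  = {ω₄, ω₅} ∪ {ω₂, ω₅}
  {ω₃, ω₄, ω₅}  = {ω₄, ω₅} ∪ {ω₃, ω₄}
  {ω₁, ω₂, ω₃, ω₆}  = ᶜ of {ω₄, ω₅}
  {ω₁, ω₂, ω₅, ω₆}  = ᶜ of {ω₃, ω₄}
  {ω₁, ω₃, ω₄, ω₆}  = ᶜ of {ω₂, ω₅}
  {ω₂, ω₃, ω₄, ω₅}  = {ω₂, ω₅} ∪ {ω₃, ω₄}
  {ω₃, ω₄, ω₅, ω₆}  = {ω₄, ω₅} ∪ {ω₃, ω₄, ω₆}
  {ω₂, ω₃, ω₄, ω₅, ω₆}  = {ω₂, ω₅} ∪ {ω₃, ω₄, ω₆}
  — 15 sets.
Round 2. New:
  {ω₁}  = ᶜ of {ω₂, ω₃, ω₄, ω₅, ω₆}
  {ω₁, ω₂}  = ᶜ of {ω₃, ω₄, ω₅, ω₆}
  {ω₁, ω₆}  = ᶜ of {ω₂, ω₃, ω₄, ω₅}
  {ω₁, ω₂, ω₆}  = ᶜ of {ω₃, ω₄, ω₅}
  {ω₁, ω₃, ω₆}  = ᶜ of {ω₂, ω₄, ω₅}
  {ω₁, ω₂, ω₄, ω₅}  = {ω₄, ω₅} ∪ {ω₁, ω₂, ω₅}
  {ω₁, ω₂, ω₃, ω₄, ω₅}  = {ω₃, ω₄, ω₅} ∪ {ω₁, ω₂, ω₅}
  {ω₁, ω₂, ω₃, ω₄, ω₆}  = {ω₃, ω₄} ∪ {ω₁, ω₂, ω₃, ω₆}
  {ω₁, ω₂, ω₃, ω₅, ω₆}  = {ω₂, ω₅} ∪ {ω₁, ω₂, ω₃, ω₆}
  {ω₁, ω₂, ω₄, ω₅, ω₆}  = {ω₄, ω₅} ∪ {ω₁, ω₂, ω₅, ω₆}
  {ω₁, ω₃, ω₄, ω₅, ω₆}  = {ω₃, ω₄, ω₅} ∪ {ω₁, ω₃, ω₄, ω₆}
  — 26 sets.
Round 3: +11 →
  {ω₂}  = ᶜ of {ω₁, ω₃, ω₄, ω₅, ω₆}
  {ω₃}  = ᶜ of {ω₁, ω₂, ω₄, ω₅, ω₆}
  {ω₄}  = ᶜ of {ω₁, ω₂, ω₃, ω₅, ω₆}
  {ω₅}  = ᶜ of {ω₁, ω₂, ω₃, ω₄, ω₆}
  {ω₆}  = ᶜ of {ω₁, ω₂, ω₃, ω₄, ω₅}
  {ω₃, ω₆}  = ᶜ of {ω₁, ω₂, ω₄, ω₅}
  {ω₁, ω₃, ω₄}  = {ω₃, ω₄} ∪ {ω₁}
  {ω₁, ω₄, ω₅}  = {ω₄, ω₅} ∪ {ω₁}
  {ω₁, ω₂, ω₃, ω₄}  = {ω₃, ω₄} ∪ {ω₁, ω₂}
  {ω₁, ω₃, ω₄, ω₅}  = {ω₃, ω₄, ω₅} ∪ {ω₁}
  {ω₁, ω₄, ω₅, ω₆}  = {ω₁, ω₆} ∪ {ω₄, ω₅}
  — 37 sets.
Round 4 adds 25:
  {ω₁, ω₃}  = {ω₁} ∪ {ω₃}
  {ω₁, ω₄}  = {ω₁} ∪ {ω₄}
  {ω₁, ω₅}  = {ω₁} ∪ {ω₅}
  {ω₂, ω₃}  = ᶜ of {ω₁, ω₄, ω₅, ω₆}
  {ω₂, ω₄}  = {ω₂} ∪ {ω₄}
  {ω₂, ω₆}  = ᶜ of {ω₁, ω₃, ω₄, ω₅}
  {ω₃, ω₅}  = {ω₅} ∪ {ω₃}
  {ω₄, ω₆}  = {ω₆} ∪ {ω₄}
  {ω₅, ω₆}  = ᶜ of {ω₁, ω₂, ω₃, ω₄}
  {ω₁, ω₂, ω₃}  = {ω₁, ω₂} ∪ {ω₃}
  {ω₁, ω₂, ω₄}  = {ω₁, ω₂} ∪ {ω₄}
  {ω₁, ω₄, ω₆}  = {ω₁, ω₆} ∪ {ω₄}
  {ω₁, ω₅, ω₆}  = {ω₁, ω₆} ∪ {ω₅}
  {ω₂, ω₃, ω₄}  = {ω₃, ω₄} ∪ {ω₂}
  {ω₂, ω₃, ω₅}  = {ω₂, ω₅} ∪ {ω₃}
  {ω₂, ω₃, ω₆}  = ᶜ of {ω₁, ω₄, ω₅}
  {ω₂, ω₅, ω₆}  = ᶜ of {ω₁, ω₃, ω₄}
  {ω₃, ω₅, ω₆}  = {ω₅} ∪ {ω₃, ω₆}
  {ω₄, ω₅, ω₆}  = {ω₆} ∪ {ω₄, ω₅}
  {ω₁, ω₂, ω₃, ω₅}  = {ω₃} ∪ {ω₁, ω₂, ω₅}
  {ω₁, ω₂, ω₄, ω₆}  = {ω₄} ∪ {ω₁, ω₂, ω₆}
  {ω₁, ω₃, ω₅, ω₆}  = {ω₁, ω₃, ω₆} ∪ {ω₅}
  {ω₂, ω₃, ω₄, ω₆}  = {ω₂} ∪ {ω₃, ω₄, ω₆}
  {ω₂, ω₃, ω₅, ω₆}  = {ω₂, ω₅} ∪ {ω₃, ω₆}
  {ω₂, ω₄, ω₅, ω₆}  = {ω₆} ∪ {ω₂, ω₄, ω₅}
  — 62 sets.
Round 5 (2 new):
  {ω₁, ω₃, ω₅}  = {ω₁, ω₃} ∪ {ω₁, ω₅}
  {ω₂, ω₄, ω₆}  = {ω₂} ∪ {ω₄, ω₆}
  — 64 sets.
Round 6: no new sets; the family is a σ-algebra.

Therefore σ(𝒜) = { ∅, {ω₁}, {ω₂}, {ω₃}, {ω₄}, {ω₅}, {ω₆}, {ω₁, ω₂}, {ω₁, ω₃}, {ω₁, ω₄}, {ω₁, ω₅}, {ω₁, ω₆}, {ω₂, ω₃}, {ω₂, ω₄}, {ω₂, ω₅}, {ω₂, ω₆}, {ω₃, ω₄}, {ω₃, ω₅}, {ω₃, ω₆}, {ω₄, ω₅}, {ω₄, ω₆}, {ω₅, ω₆}, {ω₁, ω₂, ω₃}, {ω₁, ω₂, ω₄}, {ω₁, ω₂, ω₅}, {ω₁, ω₂, ω₆}, {ω₁, ω₃, ω₄}, {ω₁, ω₃, ω₅}, {ω₁, ω₃, ω₆}, {ω₁, ω₄, ω₅}, {ω₁, ω₄, ω₆}, {ω₁, ω₅, ω₆}, {ω₂, ω₃, ω₄}, {ω₂, ω₃, ω₅}, {ω₂, ω₃, ω₆}, {ω₂, ω₄, ω₅}, {ω₂, ω₄, ω₆}, {ω₂, ω₅, ω₆}, {ω₃, ω₄, ω₅}, {ω₃, ω₄, ω₆}, {ω₃, ω₅, ω₆}, {ω₄, ω₅, ω₆}, {ω₁, ω₂, ω₃, ω₄}, {ω₁, ω₂, ω₃, ω₅}, {ω₁, ω₂, ω₃, ω₆}, {ω₁, ω₂, ω₄, ω₅}, {ω₁, ω₂, ω₄, ω₆}, {ω₁, ω₂, ω₅, ω₆}, {ω₁, ω₃, ω₄, ω₅}, {ω₁, ω₃, ω₄, ω₆}, {ω₁, ω₃, ω₅, ω₆}, {ω₁, ω₄, ω₅, ω₆}, {ω₂, ω₃, ω₄, ω₅}, {ω₂, ω₃, ω₄, ω₆}, {ω₂, ω₃, ω₅, ω₆}, {ω₂, ω₄, ω₅, ω₆}, {ω₃, ω₄, ω₅, ω₆}, {ω₁, ω₂, ω₃, ω₄, ω₅}, {ω₁, ω₂, ω₃, ω₄, ω₆}, {ω₁, ω₂, ω₃, ω₅, ω₆}, {ω₁, ω₂, ω₄, ω₅, ω₆}, {ω₁, ω₃, ω₄, ω₅, ω₆}, {ω₂, ω₃, ω₄, ω₅, ω₆}, Ω } (|σ(𝒜)| = 64).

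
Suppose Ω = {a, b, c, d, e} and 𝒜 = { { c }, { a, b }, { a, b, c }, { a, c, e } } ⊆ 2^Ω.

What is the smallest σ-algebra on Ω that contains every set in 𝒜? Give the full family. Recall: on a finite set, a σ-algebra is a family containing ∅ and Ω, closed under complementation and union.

|σ(𝒜)| = 32.  σ(𝒜) = { {  }, { a }, { b }, { c }, { d }, { e }, { a, b }, { a, c }, { a, d }, { a, e }, { b, c }, { b, d }, { b, e }, { c, d }, { c, e }, { d, e }, { a, b, c }, { a, b, d }, { a, b, e }, { a, c, d }, { a, c, e }, { a, d, e }, { b, c, d }, { b, c, e }, { b, d, e }, { c, d, e }, { a, b, c, d }, { a, b, c, e }, { a, b, d, e }, { a, c, d, e }, { b, c, d, e }, Ω }

Working:
Take S₀ = 𝒜 ∪ {∅, Ω} = { {  }, { c }, { a, b }, { a, b, c }, { a, c, e }, Ω }.
Iteration 1. New:
  { b, d }  = complement { a, c, e }
  { d, e }  = complement { a, b, c }
  { c, d, e }  = complement { a, b }
  { a, b, c, e }  = { a, b, c } ∪ { a, c, e }
  { a, b, d, e }  = complement { c }
Iteration 2: +7 →
  { d }  = complement { a, b, c, e }
  { a, b, d }  = { a, b } ∪ { b, d }
  { b, c, d }  = { c } ∪ { b, d }
  { b, d, e }  = { d, e } ∪ { b, d }
  { a, b, c, d }  = { a, b, c } ∪ { b, d }
  { a, c, d, e }  = { c, d, e } ∪ { a, c, e }
  { b, c, d, e }  = { c, d, e } ∪ { b, d }
Iteration 3: +7 →
  { a }  = complement { b, c, d, e }
  { b }  = complement { a, c, d, e }
  { e }  = complement { a, b, c, d }
  { a, c }  = complement { b, d, e }
  { a, e }  = complement { b, c, d }
  { c, d }  = { c } ∪ { d }
  { c, e }  = complement { a, b, d }
Iteration 4: 7 new —
  { a, d }  = { d } ∪ { a }
  { b, c }  = { b } ∪ { c }
  { b, e }  = { b } ∪ { e }
  { a, b, e }  = complement { c, d }
  { a, c, d }  = { c, d } ∪ { a, c }
  { a, d, e }  = { d, e } ∪ { a, e }
  { b, c, e }  = { b } ∪ { c, e }
Iteration 5: closed — nothing new.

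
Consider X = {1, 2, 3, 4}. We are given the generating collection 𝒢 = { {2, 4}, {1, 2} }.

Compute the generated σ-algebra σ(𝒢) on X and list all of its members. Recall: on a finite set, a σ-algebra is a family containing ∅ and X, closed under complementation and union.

Begin from { {}, {1, 2}, {2, 4}, X } (that is, 𝒢 plus ∅ and X).
Iteration 1 (3 new):
  {1, 3}  = ᶜ of {2, 4}
  {3, 4}  = ᶜ of {1, 2}
  {1, 2, 4}  = {1, 2} ∪ {2, 4}
  |family| = 7
Iteration 2 adds 4:
  {3}  = ᶜ of {1, 2, 4}
  {1, 2, 3}  = {1, 2} ∪ {1, 3}
  {1, 3, 4}  = {3, 4} ∪ {1, 3}
  {2, 3, 4}  = {3, 4} ∪ {2, 4}
  |family| = 11
Iteration 3. New:
  {1}  = ᶜ of {2, 3, 4}
  {2}  = ᶜ of {1, 3, 4}
  {4}  = ᶜ of {1, 2, 3}
  |family| = 14
Iteration 4 (2 new):
  {1, 4}  = {4} ∪ {1}
  {2, 3}  = {3} ∪ {2}
  |family| = 16
After Iteration 5 the family is unchanged; done.

|σ(𝒢)| = 16.  σ(𝒢) = { {}, {1}, {2}, {3}, {4}, {1, 2}, {1, 3}, {1, 4}, {2, 3}, {2, 4}, {3, 4}, {1, 2, 3}, {1, 2, 4}, {1, 3, 4}, {2, 3, 4}, X }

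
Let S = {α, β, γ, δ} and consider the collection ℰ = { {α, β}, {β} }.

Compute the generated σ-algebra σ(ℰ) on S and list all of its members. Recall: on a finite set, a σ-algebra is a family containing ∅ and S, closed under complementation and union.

σ(ℰ) (8 sets): { {}, {α}, {β}, {α, β}, {γ, δ}, {α, γ, δ}, {β, γ, δ}, S }

Check:
Start: ℰ ∪ {∅, S} = { {}, {β}, {α, β}, S }.
Step 1. New:
  {γ, δ}  = complement {α, β}
  {α, γ, δ}  = complement {β}
  (now 6)
Step 2 adds 1:
  {β, γ, δ}  = {γ, δ} ∪ {β}
  (now 7)
Step 3. New:
  {α}  = complement {β, γ, δ}
  (now 8)
Step 4: no new sets; the family is a σ-algebra.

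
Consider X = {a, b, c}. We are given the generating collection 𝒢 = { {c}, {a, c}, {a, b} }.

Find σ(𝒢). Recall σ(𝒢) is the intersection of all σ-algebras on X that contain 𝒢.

Take S₀ = 𝒢 ∪ {∅, X} = { {}, {c}, {a, b}, {a, c}, X }.
Iteration 1 adds 1:
  {b}  = complement {a, c}
  (now 6)
Iteration 2 adds 1:
  {b, c}  = {c} ∪ {b}
  (now 7)
Iteration 3 (1 new):
  {a}  = complement {b, c}
  (now 8)
Iteration 4: stable.

σ(𝒢) = { {}, {a}, {b}, {c}, {a, b}, {a, c}, {b, c}, X }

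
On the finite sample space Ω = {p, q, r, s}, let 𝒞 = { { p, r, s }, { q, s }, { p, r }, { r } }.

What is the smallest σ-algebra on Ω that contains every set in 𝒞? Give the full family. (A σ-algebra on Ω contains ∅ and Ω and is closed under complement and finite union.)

|σ(𝒞)| = 16.  σ(𝒞) = { {}, { p }, { q }, { r }, { s }, { p, q }, { p, r }, { p, s }, { q, r }, { q, s }, { r, s }, { p, q, r }, { p, q, s }, { p, r, s }, { q, r, s }, Ω }

Trace:
Begin from { {}, { r }, { p, r }, { q, s }, { p, r, s }, Ω } (that is, 𝒞 plus ∅ and Ω).
Round 1 adds 3:
  { q }  = { p, r, s }ᶜ
  { p, q, s }  = { r }ᶜ
  { q, r, s }  = { r } ∪ { q, s }
  (now 9)
Round 2: 3 new —
  { p }  = { q, r, s }ᶜ
  { q, r }  = { q } ∪ { r }
  { p, q, r }  = { q } ∪ { p, r }
  (now 12)
Round 3: 3 new —
  { s }  = { p, q, r }ᶜ
  { p, q }  = { q } ∪ { p }
  { p, s }  = { q, r }ᶜ
  (now 15)
Round 4 (1 new):
  { r, s }  = { p, q }ᶜ
  (now 16)
Round 5: no new sets; the family is a σ-algebra.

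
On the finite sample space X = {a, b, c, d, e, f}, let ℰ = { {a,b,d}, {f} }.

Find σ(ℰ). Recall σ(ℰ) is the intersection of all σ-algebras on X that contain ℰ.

Start: ℰ ∪ {∅, X} = { {}, {f}, {a,b,d}, X }.
Pass 1: +3 →
  {c,e,f}  = X∖{a,b,d}
  {a,b,d,f}  = {a,b,d} ∪ {f}
  {a,b,c,d,e}  = X∖{f}
  (now 7)
Pass 2 adds 1:
  {c,e}  = X∖{a,b,d,f}
  (now 8)
Pass 3: already closed under ᶜ and ∪.

Therefore σ(ℰ) = { {}, {f}, {c,e}, {a,b,d}, {c,e,f}, {a,b,d,f}, {a,b,c,d,e}, X } (|σ(ℰ)| = 8).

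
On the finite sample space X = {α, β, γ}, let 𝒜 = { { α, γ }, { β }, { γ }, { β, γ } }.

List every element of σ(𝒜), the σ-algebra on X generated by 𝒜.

Initial family (6 sets): { {}, { β }, { γ }, { α, γ }, { β, γ }, X }.
Round 1: +2 →
  { α }  = complement { β, γ }
  { α, β }  = complement { γ }
  (now 8)
Round 2: already closed under ᶜ and ∪.

Hence σ(𝒜) has 8 members: { {}, { α }, { β }, { γ }, { α, β }, { α, γ }, { β, γ }, X }.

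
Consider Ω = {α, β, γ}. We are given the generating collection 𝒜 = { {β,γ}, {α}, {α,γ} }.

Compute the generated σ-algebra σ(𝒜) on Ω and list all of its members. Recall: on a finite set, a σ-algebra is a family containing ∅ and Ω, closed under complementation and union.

Start: 𝒜 ∪ {∅, Ω} = { {}, {α}, {α,γ}, {β,γ}, Ω }.
Step 1: +1 →
  {β}  = Ω∖{α,γ}
  |family| = 6
Step 2: +1 →
  {α,β}  = {β} ∪ {α}
  |family| = 7
Step 3. New:
  {γ}  = Ω∖{α,β}
  |family| = 8
Step 4: already closed under ᶜ and ∪.

Hence σ(𝒜) has 8 members: { {}, {α}, {β}, {γ}, {α,β}, {α,γ}, {β,γ}, Ω }.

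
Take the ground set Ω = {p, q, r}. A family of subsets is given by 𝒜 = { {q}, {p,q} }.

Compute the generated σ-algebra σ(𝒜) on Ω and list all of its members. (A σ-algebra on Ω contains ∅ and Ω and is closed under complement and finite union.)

Initial family (4 sets): { {}, {q}, {p,q}, Ω }.
Iteration 1. New:
  {r}  = ᶜ of {p,q}
  {p,r}  = ᶜ of {q}
  — 6 sets.
Iteration 2 adds 1:
  {q,r}  = {r} ∪ {q}
  — 7 sets.
Iteration 3: +1 →
  {p}  = ᶜ of {q,r}
  — 8 sets.
Iteration 4: no new sets; the family is a σ-algebra.

σ(𝒜) = { {}, {p}, {q}, {r}, {p,q}, {p,r}, {q,r}, Ω }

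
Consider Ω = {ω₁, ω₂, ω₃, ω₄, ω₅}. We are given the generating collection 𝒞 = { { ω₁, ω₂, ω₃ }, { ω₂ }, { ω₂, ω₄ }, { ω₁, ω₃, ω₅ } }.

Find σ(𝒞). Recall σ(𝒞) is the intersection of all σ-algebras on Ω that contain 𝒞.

Start: 𝒞 ∪ {∅, Ω} = { {  }, { ω₂ }, { ω₂, ω₄ }, { ω₁, ω₂, ω₃ }, { ω₁, ω₃, ω₅ }, Ω }.
Pass 1 (4 new):
  { ω₄, ω₅ }  = { ω₁, ω₂, ω₃ }ᶜ
  { ω₁, ω₂, ω₃, ω₄ }  = { ω₁, ω₂, ω₃ } ∪ { ω₂, ω₄ }
  { ω₁, ω₂, ω₃, ω₅ }  = { ω₁, ω₂, ω₃ } ∪ { ω₁, ω₃, ω₅ }
  { ω₁, ω₃, ω₄, ω₅ }  = { ω₂ }ᶜ
  |family| = 10
Pass 2 (3 new):
  { ω₄ }  = { ω₁, ω₂, ω₃, ω₅ }ᶜ
  { ω₅ }  = { ω₁, ω₂, ω₃, ω₄ }ᶜ
  { ω₂, ω₄, ω₅ }  = { ω₂ } ∪ { ω₄, ω₅ }
  |family| = 13
Pass 3: 2 new —
  { ω₁, ω₃ }  = { ω₂, ω₄, ω₅ }ᶜ
  { ω₂, ω₅ }  = { ω₂ } ∪ { ω₅ }
  |family| = 15
Pass 4. New:
  { ω₁, ω₃, ω₄ }  = { ω₂, ω₅ }ᶜ
  |family| = 16
Pass 5: stable.

|σ(𝒞)| = 16.  σ(𝒞) = { {  }, { ω₂ }, { ω₄ }, { ω₅ }, { ω₁, ω₃ }, { ω₂, ω₄ }, { ω₂, ω₅ }, { ω₄, ω₅ }, { ω₁, ω₂, ω₃ }, { ω₁, ω₃, ω₄ }, { ω₁, ω₃, ω₅ }, { ω₂, ω₄, ω₅ }, { ω₁, ω₂, ω₃, ω₄ }, { ω₁, ω₂, ω₃, ω₅ }, { ω₁, ω₃, ω₄, ω₅ }, Ω }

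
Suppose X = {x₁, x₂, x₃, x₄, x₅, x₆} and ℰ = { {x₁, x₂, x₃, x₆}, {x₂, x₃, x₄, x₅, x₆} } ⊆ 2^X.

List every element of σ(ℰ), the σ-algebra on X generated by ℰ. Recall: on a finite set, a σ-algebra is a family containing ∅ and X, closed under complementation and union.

Begin from { {}, {x₁, x₂, x₃, x₆}, {x₂, x₃, x₄, x₅, x₆}, X } (that is, ℰ plus ∅ and X).
Pass 1 adds 2:
  {x₁}  = ᶜ of {x₂, x₃, x₄, x₅, x₆}
  {x₄, x₅}  = ᶜ of {x₁, x₂, x₃, x₆}
  — 6 sets.
Pass 2 adds 1:
  {x₁, x₄, x₅}  = {x₄, x₅} ∪ {x₁}
  — 7 sets.
Pass 3. New:
  {x₂, x₃, x₆}  = ᶜ of {x₁, x₄, x₅}
  — 8 sets.
Pass 4: closed — nothing new.

|σ(ℰ)| = 8.  σ(ℰ) = { {}, {x₁}, {x₄, x₅}, {x₁, x₄, x₅}, {x₂, x₃, x₆}, {x₁, x₂, x₃, x₆}, {x₂, x₃, x₄, x₅, x₆}, X }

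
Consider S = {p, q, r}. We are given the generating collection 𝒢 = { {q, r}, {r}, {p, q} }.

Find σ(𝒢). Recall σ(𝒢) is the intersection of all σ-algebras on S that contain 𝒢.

Answer: σ(𝒢) = { ∅, {p}, {q}, {r}, {p, q}, {p, r}, {q, r}, S }

Trace:
Begin from { ∅, {r}, {p, q}, {q, r}, S } (that is, 𝒢 plus ∅ and S).
Round 1: +1 →
  {p}  = complement {q, r}
  (now 6)
Round 2. New:
  {p, r}  = {r} ∪ {p}
  (now 7)
Round 3 (1 new):
  {q}  = complement {p, r}
  (now 8)
Round 4: no new sets; the family is a σ-algebra.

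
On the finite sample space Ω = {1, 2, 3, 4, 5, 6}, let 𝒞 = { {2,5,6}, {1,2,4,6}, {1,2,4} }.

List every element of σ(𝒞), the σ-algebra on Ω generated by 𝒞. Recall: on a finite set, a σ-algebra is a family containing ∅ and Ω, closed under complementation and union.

σ(𝒞) (32 sets): { {}, {2}, {3}, {5}, {6}, {1,4}, {2,3}, {2,5}, {2,6}, {3,5}, {3,6}, {5,6}, {1,2,4}, {1,3,4}, {1,4,5}, {1,4,6}, {2,3,5}, {2,3,6}, {2,5,6}, {3,5,6}, {1,2,3,4}, {1,2,4,5}, {1,2,4,6}, {1,3,4,5}, {1,3,4,6}, {1,4,5,6}, {2,3,5,6}, {1,2,3,4,5}, {1,2,3,4,6}, {1,2,4,5,6}, {1,3,4,5,6}, Ω }

Derivation:
Seed the family with 𝒞 together with ∅ and Ω: { {}, {1,2,4}, {2,5,6}, {1,2,4,6}, Ω }.
Step 1. New:
  {3,5}  = {1,2,4,6}ᶜ
  {1,3,4}  = {2,5,6}ᶜ
  {3,5,6}  = {1,2,4}ᶜ
  {1,2,4,5,6}  = {1,2,4,6} ∪ {2,5,6}
  |family| = 9
Step 2. New:
  {3}  = {1,2,4,5,6}ᶜ
  {1,2,3,4}  = {1,2,4} ∪ {1,3,4}
  {1,3,4,5}  = {1,3,4} ∪ {3,5}
  {2,3,5,6}  = {2,5,6} ∪ {3,5,6}
  {1,2,3,4,5}  = {1,2,4} ∪ {3,5}
  {1,2,3,4,6}  = {1,2,4,6} ∪ {1,3,4}
  {1,3,4,5,6}  = {1,3,4} ∪ {3,5,6}
  |family| = 16
Step 3: +6 →
  {2}  = {1,3,4,5,6}ᶜ
  {5}  = {1,2,3,4,6}ᶜ
  {6}  = {1,2,3,4,5}ᶜ
  {1,4}  = {2,3,5,6}ᶜ
  {2,6}  = {1,3,4,5}ᶜ
  {5,6}  = {1,2,3,4}ᶜ
  |family| = 22
Step 4: 10 new —
  {2,3}  = {2} ∪ {3}
  {2,5}  = {2} ∪ {5}
  {3,6}  = {6} ∪ {3}
  {1,4,5}  = {5} ∪ {1,4}
  {1,4,6}  = {6} ∪ {1,4}
  {2,3,5}  = {2} ∪ {3,5}
  {2,3,6}  = {2,6} ∪ {3}
  {1,2,4,5}  = {1,2,4} ∪ {5}
  {1,3,4,6}  = {6} ∪ {1,3,4}
  {1,4,5,6}  = {5,6} ∪ {1,4}
  |family| = 32
Step 5: already closed under ᶜ and ∪.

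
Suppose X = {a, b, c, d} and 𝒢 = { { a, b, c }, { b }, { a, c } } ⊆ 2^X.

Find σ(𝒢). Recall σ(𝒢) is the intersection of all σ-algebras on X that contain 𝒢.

Seed the family with 𝒢 together with ∅ and X: { {}, { b }, { a, c }, { a, b, c }, X }.
Iteration 1. New:
  { d }  = complement { a, b, c }
  { b, d }  = complement { a, c }
  { a, c, d }  = complement { b }
  (now 8)
Iteration 2: stable.

Hence σ(𝒢) has 8 members: { {}, { b }, { d }, { a, c }, { b, d }, { a, b, c }, { a, c, d }, X }.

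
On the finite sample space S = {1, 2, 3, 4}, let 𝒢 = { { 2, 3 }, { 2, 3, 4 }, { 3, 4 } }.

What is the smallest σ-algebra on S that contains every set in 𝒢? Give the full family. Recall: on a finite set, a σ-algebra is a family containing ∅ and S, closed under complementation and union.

Initial family (5 sets): { ∅, { 2, 3 }, { 3, 4 }, { 2, 3, 4 }, S }.
Step 1 (3 new):
  { 1 }  = complement { 2, 3, 4 }
  { 1, 2 }  = complement { 3, 4 }
  { 1, 4 }  = complement { 2, 3 }
  |family| = 8
Step 2: 3 new —
  { 1, 2, 3 }  = { 2, 3 } ∪ { 1, 2 }
  { 1, 2, 4 }  = { 1, 4 } ∪ { 1, 2 }
  { 1, 3, 4 }  = { 3, 4 } ∪ { 1, 4 }
  |family| = 11
Step 3 adds 3:
  { 2 }  = complement { 1, 3, 4 }
  { 3 }  = complement { 1, 2, 4 }
  { 4 }  = complement { 1, 2, 3 }
  |family| = 14
Step 4. New:
  { 1, 3 }  = { 3 } ∪ { 1 }
  { 2, 4 }  = { 4 } ∪ { 2 }
  |family| = 16
Step 5 adds nothing — fixpoint reached.

Therefore σ(𝒢) = { ∅, { 1 }, { 2 }, { 3 }, { 4 }, { 1, 2 }, { 1, 3 }, { 1, 4 }, { 2, 3 }, { 2, 4 }, { 3, 4 }, { 1, 2, 3 }, { 1, 2, 4 }, { 1, 3, 4 }, { 2, 3, 4 }, S } (|σ(𝒢)| = 16).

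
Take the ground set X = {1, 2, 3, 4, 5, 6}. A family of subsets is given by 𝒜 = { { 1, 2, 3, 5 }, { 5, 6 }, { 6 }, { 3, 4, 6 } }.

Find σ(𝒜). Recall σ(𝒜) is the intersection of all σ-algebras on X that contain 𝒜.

Seed the family with 𝒜 together with ∅ and X: { ∅, { 6 }, { 5, 6 }, { 3, 4, 6 }, { 1, 2, 3, 5 }, X }.
Step 1: 6 new —
  { 4, 6 }  = complement { 1, 2, 3, 5 }
  { 1, 2, 5 }  = complement { 3, 4, 6 }
  { 1, 2, 3, 4 }  = complement { 5, 6 }
  { 3, 4, 5, 6 }  = { 5, 6 } ∪ { 3, 4, 6 }
  { 1, 2, 3, 4, 5 }  = complement { 6 }
  { 1, 2, 3, 5, 6 }  = { 5, 6 } ∪ { 1, 2, 3, 5 }
  (now 12)
Step 2. New:
  { 4 }  = complement { 1, 2, 3, 5, 6 }
  { 1, 2 }  = complement { 3, 4, 5, 6 }
  { 4, 5, 6 }  = { 5, 6 } ∪ { 4, 6 }
  { 1, 2, 5, 6 }  = { 5, 6 } ∪ { 1, 2, 5 }
  { 1, 2, 3, 4, 6 }  = { 6 } ∪ { 1, 2, 3, 4 }
  { 1, 2, 4, 5, 6 }  = { 1, 2, 5 } ∪ { 4, 6 }
  (now 18)
Step 3. New:
  { 3 }  = complement { 1, 2, 4, 5, 6 }
  { 5 }  = complement { 1, 2, 3, 4, 6 }
  { 3, 4 }  = complement { 1, 2, 5, 6 }
  { 1, 2, 3 }  = complement { 4, 5, 6 }
  { 1, 2, 4 }  = { 1, 2 } ∪ { 4 }
  { 1, 2, 6 }  = { 1, 2 } ∪ { 6 }
  { 1, 2, 4, 5 }  = { 1, 2, 5 } ∪ { 4 }
  { 1, 2, 4, 6 }  = { 1, 2 } ∪ { 4, 6 }
  (now 26)
Step 4: 6 new —
  { 3, 5 }  = complement { 1, 2, 4, 6 }
  { 3, 6 }  = complement { 1, 2, 4, 5 }
  { 4, 5 }  = { 5 } ∪ { 4 }
  { 3, 4, 5 }  = complement { 1, 2, 6 }
  { 3, 5, 6 }  = complement { 1, 2, 4 }
  { 1, 2, 3, 6 }  = { 1, 2, 3 } ∪ { 6 }
  (now 32)
After Step 5 the family is unchanged; done.

Hence σ(𝒜) has 32 members: { ∅, { 3 }, { 4 }, { 5 }, { 6 }, { 1, 2 }, { 3, 4 }, { 3, 5 }, { 3, 6 }, { 4, 5 }, { 4, 6 }, { 5, 6 }, { 1, 2, 3 }, { 1, 2, 4 }, { 1, 2, 5 }, { 1, 2, 6 }, { 3, 4, 5 }, { 3, 4, 6 }, { 3, 5, 6 }, { 4, 5, 6 }, { 1, 2, 3, 4 }, { 1, 2, 3, 5 }, { 1, 2, 3, 6 }, { 1, 2, 4, 5 }, { 1, 2, 4, 6 }, { 1, 2, 5, 6 }, { 3, 4, 5, 6 }, { 1, 2, 3, 4, 5 }, { 1, 2, 3, 4, 6 }, { 1, 2, 3, 5, 6 }, { 1, 2, 4, 5, 6 }, X }.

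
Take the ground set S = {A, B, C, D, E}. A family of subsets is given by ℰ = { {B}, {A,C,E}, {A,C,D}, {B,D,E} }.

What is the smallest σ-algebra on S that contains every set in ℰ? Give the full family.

|σ(ℰ)| = 16.  σ(ℰ) = { ∅, {B}, {D}, {E}, {A,C}, {B,D}, {B,E}, {D,E}, {A,B,C}, {A,C,D}, {A,C,E}, {B,D,E}, {A,B,C,D}, {A,B,C,E}, {A,C,D,E}, S }

Check:
Initial family (6 sets): { ∅, {B}, {A,C,D}, {A,C,E}, {B,D,E}, S }.
Pass 1: +6 →
  {A,C}  = {B,D,E}ᶜ
  {B,D}  = {A,C,E}ᶜ
  {B,E}  = {A,C,D}ᶜ
  {A,B,C,D}  = {A,C,D} ∪ {B}
  {A,B,C,E}  = {A,C,E} ∪ {B}
  {A,C,D,E}  = {B}ᶜ
  |family| = 12
Pass 2 adds 3:
  {D}  = {A,B,C,E}ᶜ
  {E}  = {A,B,C,D}ᶜ
  {A,B,C}  = {B} ∪ {A,C}
  |family| = 15
Pass 3. New:
  {D,E}  = {A,B,C}ᶜ
  |family| = 16
Pass 4: already closed under ᶜ and ∪.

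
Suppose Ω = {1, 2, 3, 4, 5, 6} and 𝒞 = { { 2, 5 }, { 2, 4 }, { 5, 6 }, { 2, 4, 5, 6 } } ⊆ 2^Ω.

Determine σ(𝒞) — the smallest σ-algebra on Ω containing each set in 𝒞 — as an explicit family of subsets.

σ(𝒞) = { {}, { 2 }, { 4 }, { 5 }, { 6 }, { 1, 3 }, { 2, 4 }, { 2, 5 }, { 2, 6 }, { 4, 5 }, { 4, 6 }, { 5, 6 }, { 1, 2, 3 }, { 1, 3, 4 }, { 1, 3, 5 }, { 1, 3, 6 }, { 2, 4, 5 }, { 2, 4, 6 }, { 2, 5, 6 }, { 4, 5, 6 }, { 1, 2, 3, 4 }, { 1, 2, 3, 5 }, { 1, 2, 3, 6 }, { 1, 3, 4, 5 }, { 1, 3, 4, 6 }, { 1, 3, 5, 6 }, { 2, 4, 5, 6 }, { 1, 2, 3, 4, 5 }, { 1, 2, 3, 4, 6 }, { 1, 2, 3, 5, 6 }, { 1, 3, 4, 5, 6 }, Ω }

Trace:
Seed the family with 𝒞 together with ∅ and Ω: { {}, { 2, 4 }, { 2, 5 }, { 5, 6 }, { 2, 4, 5, 6 }, Ω }.
Pass 1 adds 6:
  { 1, 3 }  = ᶜ of { 2, 4, 5, 6 }
  { 2, 4, 5 }  = { 2, 5 } ∪ { 2, 4 }
  { 2, 5, 6 }  = { 2, 5 } ∪ { 5, 6 }
  { 1, 2, 3, 4 }  = ᶜ of { 5, 6 }
  { 1, 3, 4, 6 }  = ᶜ of { 2, 5 }
  { 1, 3, 5, 6 }  = ᶜ of { 2, 4 }
Pass 2 (7 new):
  { 1, 3, 4 }  = ᶜ of { 2, 5, 6 }
  { 1, 3, 6 }  = ᶜ of { 2, 4, 5 }
  { 1, 2, 3, 5 }  = { 2, 5 } ∪ { 1, 3 }
  { 1, 2, 3, 4, 5 }  = { 2, 5 } ∪ { 1, 2, 3, 4 }
  { 1, 2, 3, 4, 6 }  = { 1, 3, 4, 6 } ∪ { 1, 2, 3, 4 }
  { 1, 2, 3, 5, 6 }  = { 1, 3, 5, 6 } ∪ { 2, 5 }
  { 1, 3, 4, 5, 6 }  = { 1, 3, 5, 6 } ∪ { 1, 3, 4, 6 }
Pass 3: 5 new —
  { 2 }  = ᶜ of { 1, 3, 4, 5, 6 }
  { 4 }  = ᶜ of { 1, 2, 3, 5, 6 }
  { 5 }  = ᶜ of { 1, 2, 3, 4, 6 }
  { 6 }  = ᶜ of { 1, 2, 3, 4, 5 }
  { 4, 6 }  = ᶜ of { 1, 2, 3, 5 }
Pass 4 (8 new):
  { 2, 6 }  = { 2 } ∪ { 6 }
  { 4, 5 }  = { 5 } ∪ { 4 }
  { 1, 2, 3 }  = { 2 } ∪ { 1, 3 }
  { 1, 3, 5 }  = { 5 } ∪ { 1, 3 }
  { 2, 4, 6 }  = { 2 } ∪ { 4, 6 }
  { 4, 5, 6 }  = { 5, 6 } ∪ { 4 }
  { 1, 2, 3, 6 }  = { 1, 3, 6 } ∪ { 2 }
  { 1, 3, 4, 5 }  = { 5 } ∪ { 1, 3, 4 }
Pass 5 adds nothing — fixpoint reached.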